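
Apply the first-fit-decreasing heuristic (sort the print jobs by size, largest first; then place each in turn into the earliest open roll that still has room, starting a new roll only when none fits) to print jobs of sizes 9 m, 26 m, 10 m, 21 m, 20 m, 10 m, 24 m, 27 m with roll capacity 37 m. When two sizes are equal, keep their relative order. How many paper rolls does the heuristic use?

5

Sorted descending: 27, 26, 24, 21, 20, 10, 10, 9.
  27 → roll 1 (new)  [load 27/37]
  26 → roll 2 (new)  [load 26/37]
  24 → roll 3 (new)  [load 24/37]
  21 → roll 4 (new)  [load 21/37]
  20 → roll 5 (new)  [load 20/37]
  10 → roll 1  [load 37/37]
  10 → roll 2  [load 36/37]
  9 → roll 3  [load 33/37]
5 paper rolls opened.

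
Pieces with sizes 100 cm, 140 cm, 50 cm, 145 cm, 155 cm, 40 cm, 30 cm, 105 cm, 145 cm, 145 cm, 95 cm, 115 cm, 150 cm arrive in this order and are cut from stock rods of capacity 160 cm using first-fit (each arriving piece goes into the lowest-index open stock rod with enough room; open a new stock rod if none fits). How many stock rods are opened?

11

  100 → stock rod 1 (new)  [load 100/160]
  140 → stock rod 2 (new)  [load 140/160]
  50 → stock rod 1  [load 150/160]
  145 → stock rod 3 (new)  [load 145/160]
  155 → stock rod 4 (new)  [load 155/160]
  40 → stock rod 5 (new)  [load 40/160]
  30 → stock rod 5  [load 70/160]
  105 → stock rod 6 (new)  [load 105/160]
  145 → stock rod 7 (new)  [load 145/160]
  145 → stock rod 8 (new)  [load 145/160]
  95 → stock rod 9 (new)  [load 95/160]
  115 → stock rod 10 (new)  [load 115/160]
  150 → stock rod 11 (new)  [load 150/160]
11 stock rods opened.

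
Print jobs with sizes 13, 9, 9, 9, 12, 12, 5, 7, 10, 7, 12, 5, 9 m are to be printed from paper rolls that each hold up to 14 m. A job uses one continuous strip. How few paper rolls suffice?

Total = 13 + 12 + 12 + 12 + 10 + 9 + 9 + 9 + 9 + 7 + 7 + 5 + 5 = 119 m.
Lower bound: ⌈119/14⌉ = 9 paper rolls.
A packing using 10 paper rolls:
  roll 1: 13 = 13
  roll 2: 12 = 12
  roll 3: 12 = 12
  roll 4: 12 = 12
  roll 5: 10 = 10
  roll 6: 9 + 5 = 14
  roll 7: 9 + 5 = 14
  roll 8: 9 = 9
  roll 9: 9 = 9
  roll 10: 7 + 7 = 14
No arrangement into 9 paper rolls stays within capacity, so 10 is optimal.

10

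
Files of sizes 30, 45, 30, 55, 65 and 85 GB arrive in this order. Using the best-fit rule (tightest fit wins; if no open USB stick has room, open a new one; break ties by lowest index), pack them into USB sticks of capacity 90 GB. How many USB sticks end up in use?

4

  30 → USB stick 1 (new)  [load 30/90]
  45 → USB stick 1  [load 75/90]
  30 → USB stick 2 (new)  [load 30/90]
  55 → USB stick 2  [load 85/90]
  65 → USB stick 3 (new)  [load 65/90]
  85 → USB stick 4 (new)  [load 85/90]
4 USB sticks opened.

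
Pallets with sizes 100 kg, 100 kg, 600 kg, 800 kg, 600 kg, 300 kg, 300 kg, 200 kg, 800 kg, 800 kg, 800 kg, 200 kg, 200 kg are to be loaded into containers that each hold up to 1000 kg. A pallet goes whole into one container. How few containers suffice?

Total = 800 + 800 + 800 + 800 + 600 + 600 + 300 + 300 + 200 + 200 + 200 + 100 + 100 = 5800 kg.
Lower bound: ⌈5800/1000⌉ = 6 containers.
A packing using 6 containers:
  container 1: 800 + 200 = 1000
  container 2: 800 + 200 = 1000
  container 3: 800 + 200 = 1000
  container 4: 800 + 100 + 100 = 1000
  container 5: 600 + 300 = 900
  container 6: 600 + 300 = 900
This matches the lower bound, so 6 is optimal.

6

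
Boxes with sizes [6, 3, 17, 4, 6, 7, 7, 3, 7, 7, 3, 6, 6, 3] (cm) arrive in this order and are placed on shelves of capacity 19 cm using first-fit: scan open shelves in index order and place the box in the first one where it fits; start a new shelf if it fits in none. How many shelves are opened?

5

  6 → shelf 1 (new)  [load 6/19]
  3 → shelf 1  [load 9/19]
  17 → shelf 2 (new)  [load 17/19]
  4 → shelf 1  [load 13/19]
  6 → shelf 1  [load 19/19]
  7 → shelf 3 (new)  [load 7/19]
  7 → shelf 3  [load 14/19]
  3 → shelf 3  [load 17/19]
  7 → shelf 4 (new)  [load 7/19]
  7 → shelf 4  [load 14/19]
  3 → shelf 4  [load 17/19]
  6 → shelf 5 (new)  [load 6/19]
  6 → shelf 5  [load 12/19]
  3 → shelf 5  [load 15/19]
5 shelves opened.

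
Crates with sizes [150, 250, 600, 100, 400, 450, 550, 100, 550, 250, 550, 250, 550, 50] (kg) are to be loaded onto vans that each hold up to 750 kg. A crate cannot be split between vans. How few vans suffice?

8

Total = 600 + 550 + 550 + 550 + 550 + 450 + 400 + 250 + 250 + 250 + 150 + 100 + 100 + 50 = 4800 kg.
Lower bound: ⌈4800/750⌉ = 7 vans.
A packing using 8 vans:
  van 1: 600 + 150 = 750
  van 2: 550 + 100 + 100 = 750
  van 3: 550 + 50 = 600
  van 4: 550 = 550
  van 5: 550 = 550
  van 6: 450 + 250 = 700
  van 7: 400 + 250 = 650
  van 8: 250 = 250
No arrangement into 7 vans stays within capacity, so 8 is optimal.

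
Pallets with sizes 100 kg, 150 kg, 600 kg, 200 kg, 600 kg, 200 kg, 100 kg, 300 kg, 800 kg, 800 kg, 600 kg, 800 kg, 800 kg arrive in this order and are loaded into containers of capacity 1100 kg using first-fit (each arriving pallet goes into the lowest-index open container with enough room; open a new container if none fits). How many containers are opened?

  100 → container 1 (new)  [load 100/1100]
  150 → container 1  [load 250/1100]
  600 → container 1  [load 850/1100]
  200 → container 1  [load 1050/1100]
  600 → container 2 (new)  [load 600/1100]
  200 → container 2  [load 800/1100]
  100 → container 2  [load 900/1100]
  300 → container 3 (new)  [load 300/1100]
  800 → container 3  [load 1100/1100]
  800 → container 4 (new)  [load 800/1100]
  600 → container 5 (new)  [load 600/1100]
  800 → container 6 (new)  [load 800/1100]
  800 → container 7 (new)  [load 800/1100]
7 containers opened.

7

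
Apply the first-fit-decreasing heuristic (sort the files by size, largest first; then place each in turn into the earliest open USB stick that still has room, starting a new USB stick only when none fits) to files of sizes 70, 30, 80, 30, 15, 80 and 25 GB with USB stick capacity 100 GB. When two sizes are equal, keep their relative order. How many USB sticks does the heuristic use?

Sorted descending: 80, 80, 70, 30, 30, 25, 15.
  80 → USB stick 1 (new)  [load 80/100]
  80 → USB stick 2 (new)  [load 80/100]
  70 → USB stick 3 (new)  [load 70/100]
  30 → USB stick 3  [load 100/100]
  30 → USB stick 4 (new)  [load 30/100]
  25 → USB stick 4  [load 55/100]
  15 → USB stick 1  [load 95/100]
4 USB sticks opened.

4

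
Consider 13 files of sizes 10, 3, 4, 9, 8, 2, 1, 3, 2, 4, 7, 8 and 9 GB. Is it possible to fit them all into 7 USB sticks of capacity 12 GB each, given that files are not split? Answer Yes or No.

A valid assignment using 6 USB sticks:
  USB stick 1: 10 + 2 = 12
  USB stick 2: 9 + 3 = 12
  USB stick 3: 9 + 3 = 12
  USB stick 4: 8 + 4 = 12
  USB stick 5: 8 + 4 = 12
  USB stick 6: 7 + 2 + 1 = 10
That uses only 6 ≤ 7, so 7 USB sticks are enough.

Yes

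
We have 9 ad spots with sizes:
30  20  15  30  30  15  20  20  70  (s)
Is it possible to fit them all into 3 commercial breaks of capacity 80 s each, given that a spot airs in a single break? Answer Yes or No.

Total = 250 s; ⌈250/80⌉ = 4.
At least 4 commercial breaks are required, but only 3 are allowed.

No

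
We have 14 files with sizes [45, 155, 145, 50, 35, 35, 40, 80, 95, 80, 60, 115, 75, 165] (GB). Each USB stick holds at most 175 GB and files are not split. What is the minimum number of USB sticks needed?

Total = 165 + 155 + 145 + 115 + 95 + 80 + 80 + 75 + 60 + 50 + 45 + 40 + 35 + 35 = 1175 GB.
Lower bound: ⌈1175/175⌉ = 7 USB sticks.
A packing using 8 USB sticks:
  USB stick 1: 165 = 165
  USB stick 2: 155 = 155
  USB stick 3: 145 = 145
  USB stick 4: 115 + 60 = 175
  USB stick 5: 95 + 80 = 175
  USB stick 6: 80 + 75 = 155
  USB stick 7: 50 + 45 + 40 + 35 = 170
  USB stick 8: 35 = 35
No arrangement into 7 USB sticks stays within capacity, so 8 is optimal.

8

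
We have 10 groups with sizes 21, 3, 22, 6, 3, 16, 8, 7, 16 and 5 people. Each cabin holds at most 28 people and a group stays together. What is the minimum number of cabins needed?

Total = 22 + 21 + 16 + 16 + 8 + 7 + 6 + 5 + 3 + 3 = 107 people.
Lower bound: ⌈107/28⌉ = 4 cabins.
A packing using 4 cabins:
  cabin 1: 22 + 6 = 28
  cabin 2: 21 + 7 = 28
  cabin 3: 16 + 8 + 3 = 27
  cabin 4: 16 + 5 + 3 = 24
This matches the lower bound, so 4 is optimal.

4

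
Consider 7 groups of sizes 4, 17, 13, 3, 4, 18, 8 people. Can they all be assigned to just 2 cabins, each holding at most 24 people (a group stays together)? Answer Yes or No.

Total = 67 people; ⌈67/24⌉ = 3.
At least 3 cabins are required, but only 2 are allowed.

No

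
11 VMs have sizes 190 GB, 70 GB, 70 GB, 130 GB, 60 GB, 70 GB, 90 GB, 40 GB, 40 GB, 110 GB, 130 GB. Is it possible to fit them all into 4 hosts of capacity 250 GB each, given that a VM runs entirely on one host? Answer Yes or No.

No

Total = 1000 GB; ⌈1000/250⌉ = 4.
The bound of 4 does not rule out 4, but exhaustive search shows no assignment into 4 hosts of capacity 250 GB exists — the minimum is 5.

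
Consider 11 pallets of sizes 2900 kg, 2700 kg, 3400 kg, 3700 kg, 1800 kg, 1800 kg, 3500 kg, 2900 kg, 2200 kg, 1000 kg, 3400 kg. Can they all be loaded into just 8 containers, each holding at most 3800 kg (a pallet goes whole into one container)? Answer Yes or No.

No

Total = 29300 kg; ⌈29300/3800⌉ = 8.
The bound of 8 does not rule out 8, but exhaustive search shows no assignment into 8 containers of capacity 3800 kg exists — the minimum is 9.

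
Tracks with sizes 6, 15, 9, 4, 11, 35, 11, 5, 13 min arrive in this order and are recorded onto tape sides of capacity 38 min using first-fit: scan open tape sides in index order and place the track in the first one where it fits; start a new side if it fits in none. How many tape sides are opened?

4

  6 → side 1 (new)  [load 6/38]
  15 → side 1  [load 21/38]
  9 → side 1  [load 30/38]
  4 → side 1  [load 34/38]
  11 → side 2 (new)  [load 11/38]
  35 → side 3 (new)  [load 35/38]
  11 → side 2  [load 22/38]
  5 → side 2  [load 27/38]
  13 → side 4 (new)  [load 13/38]
4 tape sides opened.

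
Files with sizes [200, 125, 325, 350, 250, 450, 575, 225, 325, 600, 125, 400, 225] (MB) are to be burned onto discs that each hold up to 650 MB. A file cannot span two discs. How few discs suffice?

Total = 600 + 575 + 450 + 400 + 350 + 325 + 325 + 250 + 225 + 225 + 200 + 125 + 125 = 4175 MB.
Lower bound: ⌈4175/650⌉ = 7 discs.
A packing using 7 discs:
  disc 1: 600 = 600
  disc 2: 575 = 575
  disc 3: 450 + 200 = 650
  disc 4: 400 + 250 = 650
  disc 5: 350 + 225 = 575
  disc 6: 325 + 325 = 650
  disc 7: 225 + 125 + 125 = 475
This matches the lower bound, so 7 is optimal.

7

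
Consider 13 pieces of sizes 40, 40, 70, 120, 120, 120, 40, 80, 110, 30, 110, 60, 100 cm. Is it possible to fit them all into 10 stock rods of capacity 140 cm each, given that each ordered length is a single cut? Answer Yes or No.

Yes

A valid assignment using 9 stock rods:
  stock rod 1: 120 = 120
  stock rod 2: 120 = 120
  stock rod 3: 120 = 120
  stock rod 4: 110 + 30 = 140
  stock rod 5: 110 = 110
  stock rod 6: 100 + 40 = 140
  stock rod 7: 80 + 60 = 140
  stock rod 8: 70 + 40 = 110
  stock rod 9: 40 = 40
That uses only 9 ≤ 10, so 10 stock rods are enough.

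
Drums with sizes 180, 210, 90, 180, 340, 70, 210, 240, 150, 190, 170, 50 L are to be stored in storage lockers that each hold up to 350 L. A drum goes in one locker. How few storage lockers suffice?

Total = 340 + 240 + 210 + 210 + 190 + 180 + 180 + 170 + 150 + 90 + 70 + 50 = 2080 L.
Lower bound: ⌈2080/350⌉ = 6 storage lockers.
Also, 7 drums each exceed 175 L, and no two of those can share a locker, so at least 7 storage lockers are needed.
A packing using 7 storage lockers:
  locker 1: 340 = 340
  locker 2: 240 + 90 = 330
  locker 3: 210 + 70 + 50 = 330
  locker 4: 210 = 210
  locker 5: 190 + 150 = 340
  locker 6: 180 + 170 = 350
  locker 7: 180 = 180
This matches the lower bound, so 7 is optimal.

7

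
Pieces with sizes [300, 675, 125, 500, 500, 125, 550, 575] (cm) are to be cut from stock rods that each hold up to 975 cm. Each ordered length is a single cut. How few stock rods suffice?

5

Total = 675 + 575 + 550 + 500 + 500 + 300 + 125 + 125 = 3350 cm.
Lower bound: ⌈3350/975⌉ = 4 stock rods.
Also, 5 pieces each exceed 975/2 cm, and no two of those can share a stock rod, so at least 5 stock rods are needed.
A packing using 5 stock rods:
  stock rod 1: 675 + 300 = 975
  stock rod 2: 575 + 125 + 125 = 825
  stock rod 3: 550 = 550
  stock rod 4: 500 = 500
  stock rod 5: 500 = 500
This matches the lower bound, so 5 is optimal.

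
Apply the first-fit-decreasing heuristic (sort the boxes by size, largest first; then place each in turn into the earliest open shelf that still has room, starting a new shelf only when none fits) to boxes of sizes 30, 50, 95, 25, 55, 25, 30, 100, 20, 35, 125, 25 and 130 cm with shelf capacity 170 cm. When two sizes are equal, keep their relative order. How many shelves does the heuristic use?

Sorted descending: 130, 125, 100, 95, 55, 50, 35, 30, 30, 25, 25, 25, 20.
  130 → shelf 1 (new)  [load 130/170]
  125 → shelf 2 (new)  [load 125/170]
  100 → shelf 3 (new)  [load 100/170]
  95 → shelf 4 (new)  [load 95/170]
  55 → shelf 3  [load 155/170]
  50 → shelf 4  [load 145/170]
  35 → shelf 1  [load 165/170]
  30 → shelf 2  [load 155/170]
  30 → shelf 5 (new)  [load 30/170]
  25 → shelf 4  [load 170/170]
  25 → shelf 5  [load 55/170]
  25 → shelf 5  [load 80/170]
  20 → shelf 5  [load 100/170]
5 shelves opened.

5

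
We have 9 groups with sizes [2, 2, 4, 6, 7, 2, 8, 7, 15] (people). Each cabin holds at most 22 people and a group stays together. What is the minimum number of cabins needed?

3

Total = 15 + 8 + 7 + 7 + 6 + 4 + 2 + 2 + 2 = 53 people.
Lower bound: ⌈53/22⌉ = 3 cabins.
A packing using 3 cabins:
  cabin 1: 15 + 7 = 22
  cabin 2: 8 + 7 + 6 = 21
  cabin 3: 4 + 2 + 2 + 2 = 10
This matches the lower bound, so 3 is optimal.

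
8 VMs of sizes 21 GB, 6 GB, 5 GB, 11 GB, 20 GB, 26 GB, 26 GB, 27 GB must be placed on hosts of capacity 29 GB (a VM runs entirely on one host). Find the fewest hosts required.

6

Total = 27 + 26 + 26 + 21 + 20 + 11 + 6 + 5 = 142 GB.
Lower bound: ⌈142/29⌉ = 5 hosts.
A packing using 6 hosts:
  host 1: 27 = 27
  host 2: 26 = 26
  host 3: 26 = 26
  host 4: 21 + 6 = 27
  host 5: 20 + 5 = 25
  host 6: 11 = 11
No arrangement into 5 hosts stays within capacity, so 6 is optimal.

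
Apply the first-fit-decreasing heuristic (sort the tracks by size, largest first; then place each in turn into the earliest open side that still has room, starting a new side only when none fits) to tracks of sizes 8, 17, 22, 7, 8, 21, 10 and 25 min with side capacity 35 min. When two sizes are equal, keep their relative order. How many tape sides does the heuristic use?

4

Sorted descending: 25, 22, 21, 17, 10, 8, 8, 7.
  25 → side 1 (new)  [load 25/35]
  22 → side 2 (new)  [load 22/35]
  21 → side 3 (new)  [load 21/35]
  17 → side 4 (new)  [load 17/35]
  10 → side 1  [load 35/35]
  8 → side 2  [load 30/35]
  8 → side 3  [load 29/35]
  7 → side 4  [load 24/35]
4 tape sides opened.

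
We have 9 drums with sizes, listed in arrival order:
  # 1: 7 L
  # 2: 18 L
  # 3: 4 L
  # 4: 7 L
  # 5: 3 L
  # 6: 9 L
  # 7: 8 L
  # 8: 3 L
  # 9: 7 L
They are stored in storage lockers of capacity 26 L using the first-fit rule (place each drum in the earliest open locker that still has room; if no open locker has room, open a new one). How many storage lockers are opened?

  7 → locker 1 (new)  [load 7/26]
  18 → locker 1  [load 25/26]
  4 → locker 2 (new)  [load 4/26]
  7 → locker 2  [load 11/26]
  3 → locker 2  [load 14/26]
  9 → locker 2  [load 23/26]
  8 → locker 3 (new)  [load 8/26]
  3 → locker 2  [load 26/26]
  7 → locker 3  [load 15/26]
3 storage lockers opened.

3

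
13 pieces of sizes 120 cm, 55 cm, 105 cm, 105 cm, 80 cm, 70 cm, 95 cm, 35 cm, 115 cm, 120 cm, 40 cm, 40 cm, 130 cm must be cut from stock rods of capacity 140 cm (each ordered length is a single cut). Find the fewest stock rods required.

Total = 130 + 120 + 120 + 115 + 105 + 105 + 95 + 80 + 70 + 55 + 40 + 40 + 35 = 1110 cm.
Lower bound: ⌈1110/140⌉ = 8 stock rods.
A packing using 9 stock rods:
  stock rod 1: 130 = 130
  stock rod 2: 120 = 120
  stock rod 3: 120 = 120
  stock rod 4: 115 = 115
  stock rod 5: 105 + 35 = 140
  stock rod 6: 105 = 105
  stock rod 7: 95 + 40 = 135
  stock rod 8: 80 + 55 = 135
  stock rod 9: 70 + 40 = 110
No arrangement into 8 stock rods stays within capacity, so 9 is optimal.

9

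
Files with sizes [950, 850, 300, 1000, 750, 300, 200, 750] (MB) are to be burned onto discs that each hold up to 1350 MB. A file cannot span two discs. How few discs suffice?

5

Total = 1000 + 950 + 850 + 750 + 750 + 300 + 300 + 200 = 5100 MB.
Lower bound: ⌈5100/1350⌉ = 4 discs.
Also, 5 files each exceed 675 MB, and no two of those can share a disc, so at least 5 discs are needed.
A packing using 5 discs:
  disc 1: 1000 + 300 = 1300
  disc 2: 950 + 300 = 1250
  disc 3: 850 + 200 = 1050
  disc 4: 750 = 750
  disc 5: 750 = 750
This matches the lower bound, so 5 is optimal.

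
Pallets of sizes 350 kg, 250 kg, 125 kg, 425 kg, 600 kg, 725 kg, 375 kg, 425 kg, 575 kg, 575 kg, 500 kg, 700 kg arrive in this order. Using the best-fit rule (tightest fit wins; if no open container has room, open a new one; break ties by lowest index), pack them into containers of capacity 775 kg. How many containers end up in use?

  350 → container 1 (new)  [load 350/775]
  250 → container 1  [load 600/775]
  125 → container 1  [load 725/775]
  425 → container 2 (new)  [load 425/775]
  600 → container 3 (new)  [load 600/775]
  725 → container 4 (new)  [load 725/775]
  375 → container 5 (new)  [load 375/775]
  425 → container 6 (new)  [load 425/775]
  575 → container 7 (new)  [load 575/775]
  575 → container 8 (new)  [load 575/775]
  500 → container 9 (new)  [load 500/775]
  700 → container 10 (new)  [load 700/775]
10 containers opened.

10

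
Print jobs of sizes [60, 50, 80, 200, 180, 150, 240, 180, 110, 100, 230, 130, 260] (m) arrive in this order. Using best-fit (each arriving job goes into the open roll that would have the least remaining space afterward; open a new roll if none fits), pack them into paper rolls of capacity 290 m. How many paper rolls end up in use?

  60 → roll 1 (new)  [load 60/290]
  50 → roll 1  [load 110/290]
  80 → roll 1  [load 190/290]
  200 → roll 2 (new)  [load 200/290]
  180 → roll 3 (new)  [load 180/290]
  150 → roll 4 (new)  [load 150/290]
  240 → roll 5 (new)  [load 240/290]
  180 → roll 6 (new)  [load 180/290]
  110 → roll 3  [load 290/290]
  100 → roll 1  [load 290/290]
  230 → roll 7 (new)  [load 230/290]
  130 → roll 4  [load 280/290]
  260 → roll 8 (new)  [load 260/290]
8 paper rolls opened.

8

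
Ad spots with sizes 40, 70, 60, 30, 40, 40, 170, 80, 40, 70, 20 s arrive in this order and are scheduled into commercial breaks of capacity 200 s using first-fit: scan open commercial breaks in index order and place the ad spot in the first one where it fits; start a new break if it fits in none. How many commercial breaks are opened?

4

  40 → break 1 (new)  [load 40/200]
  70 → break 1  [load 110/200]
  60 → break 1  [load 170/200]
  30 → break 1  [load 200/200]
  40 → break 2 (new)  [load 40/200]
  40 → break 2  [load 80/200]
  170 → break 3 (new)  [load 170/200]
  80 → break 2  [load 160/200]
  40 → break 2  [load 200/200]
  70 → break 4 (new)  [load 70/200]
  20 → break 3  [load 190/200]
4 commercial breaks opened.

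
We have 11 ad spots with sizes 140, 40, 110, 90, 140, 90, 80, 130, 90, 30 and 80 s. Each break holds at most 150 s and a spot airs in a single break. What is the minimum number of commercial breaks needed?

9

Total = 140 + 140 + 130 + 110 + 90 + 90 + 90 + 80 + 80 + 40 + 30 = 1020 s.
Lower bound: ⌈1020/150⌉ = 7 commercial breaks.
Also, 9 ad spots each exceed 75 s, and no two of those can share a break, so at least 9 commercial breaks are needed.
A packing using 9 commercial breaks:
  break 1: 140 = 140
  break 2: 140 = 140
  break 3: 130 = 130
  break 4: 110 + 40 = 150
  break 5: 90 + 30 = 120
  break 6: 90 = 90
  break 7: 90 = 90
  break 8: 80 = 80
  break 9: 80 = 80
This matches the lower bound, so 9 is optimal.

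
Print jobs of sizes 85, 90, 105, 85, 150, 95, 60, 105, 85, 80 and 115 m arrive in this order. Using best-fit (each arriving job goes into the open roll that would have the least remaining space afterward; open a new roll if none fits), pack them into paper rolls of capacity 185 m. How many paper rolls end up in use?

7

  85 → roll 1 (new)  [load 85/185]
  90 → roll 1  [load 175/185]
  105 → roll 2 (new)  [load 105/185]
  85 → roll 3 (new)  [load 85/185]
  150 → roll 4 (new)  [load 150/185]
  95 → roll 3  [load 180/185]
  60 → roll 2  [load 165/185]
  105 → roll 5 (new)  [load 105/185]
  85 → roll 6 (new)  [load 85/185]
  80 → roll 5  [load 185/185]
  115 → roll 7 (new)  [load 115/185]
7 paper rolls opened.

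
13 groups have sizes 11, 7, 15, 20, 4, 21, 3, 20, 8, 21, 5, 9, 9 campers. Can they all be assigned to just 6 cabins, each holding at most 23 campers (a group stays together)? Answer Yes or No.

No

Total = 153 campers; ⌈153/23⌉ = 7.
At least 7 cabins are required, but only 6 are allowed.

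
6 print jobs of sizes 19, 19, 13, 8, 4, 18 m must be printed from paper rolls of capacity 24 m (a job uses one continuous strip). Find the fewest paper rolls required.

4

Total = 19 + 19 + 18 + 13 + 8 + 4 = 81 m.
Lower bound: ⌈81/24⌉ = 4 paper rolls.
A packing using 4 paper rolls:
  roll 1: 19 + 4 = 23
  roll 2: 19 = 19
  roll 3: 18 = 18
  roll 4: 13 + 8 = 21
This matches the lower bound, so 4 is optimal.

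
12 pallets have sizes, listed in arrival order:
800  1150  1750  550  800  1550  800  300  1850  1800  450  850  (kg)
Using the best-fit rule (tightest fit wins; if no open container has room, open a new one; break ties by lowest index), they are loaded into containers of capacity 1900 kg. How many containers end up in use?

  800 → container 1 (new)  [load 800/1900]
  1150 → container 2 (new)  [load 1150/1900]
  1750 → container 3 (new)  [load 1750/1900]
  550 → container 2  [load 1700/1900]
  800 → container 1  [load 1600/1900]
  1550 → container 4 (new)  [load 1550/1900]
  800 → container 5 (new)  [load 800/1900]
  300 → container 1  [load 1900/1900]
  1850 → container 6 (new)  [load 1850/1900]
  1800 → container 7 (new)  [load 1800/1900]
  450 → container 5  [load 1250/1900]
  850 → container 8 (new)  [load 850/1900]
8 containers opened.

8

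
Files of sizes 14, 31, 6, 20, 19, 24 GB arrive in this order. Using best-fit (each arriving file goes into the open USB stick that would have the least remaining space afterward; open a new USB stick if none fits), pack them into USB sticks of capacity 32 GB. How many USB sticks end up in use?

  14 → USB stick 1 (new)  [load 14/32]
  31 → USB stick 2 (new)  [load 31/32]
  6 → USB stick 1  [load 20/32]
  20 → USB stick 3 (new)  [load 20/32]
  19 → USB stick 4 (new)  [load 19/32]
  24 → USB stick 5 (new)  [load 24/32]
5 USB sticks opened.

5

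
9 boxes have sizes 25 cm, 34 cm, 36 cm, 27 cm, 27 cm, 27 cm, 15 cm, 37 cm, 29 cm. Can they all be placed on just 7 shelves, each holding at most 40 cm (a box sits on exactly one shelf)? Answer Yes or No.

No

Total = 257 cm; ⌈257/40⌉ = 7.
8 boxes each exceed half the capacity and cannot share a shelf, forcing at least 8 shelves.
At least 8 shelves are required, but only 7 are allowed.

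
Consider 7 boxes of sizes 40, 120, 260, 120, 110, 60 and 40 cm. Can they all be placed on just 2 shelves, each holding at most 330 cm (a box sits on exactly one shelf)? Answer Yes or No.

Total = 750 cm; ⌈750/330⌉ = 3.
At least 3 shelves are required, but only 2 are allowed.

No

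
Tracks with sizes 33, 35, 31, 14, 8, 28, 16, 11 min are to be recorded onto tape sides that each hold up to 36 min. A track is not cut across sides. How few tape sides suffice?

6

Total = 35 + 33 + 31 + 28 + 16 + 14 + 11 + 8 = 176 min.
Lower bound: ⌈176/36⌉ = 5 tape sides.
A packing using 6 tape sides:
  side 1: 35 = 35
  side 2: 33 = 33
  side 3: 31 = 31
  side 4: 28 + 8 = 36
  side 5: 16 + 14 = 30
  side 6: 11 = 11
No arrangement into 5 tape sides stays within capacity, so 6 is optimal.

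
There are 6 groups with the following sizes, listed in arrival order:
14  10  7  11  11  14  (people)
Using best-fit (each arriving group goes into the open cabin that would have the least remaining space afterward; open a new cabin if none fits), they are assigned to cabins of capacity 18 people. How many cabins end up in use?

5

  14 → cabin 1 (new)  [load 14/18]
  10 → cabin 2 (new)  [load 10/18]
  7 → cabin 2  [load 17/18]
  11 → cabin 3 (new)  [load 11/18]
  11 → cabin 4 (new)  [load 11/18]
  14 → cabin 5 (new)  [load 14/18]
5 cabins opened.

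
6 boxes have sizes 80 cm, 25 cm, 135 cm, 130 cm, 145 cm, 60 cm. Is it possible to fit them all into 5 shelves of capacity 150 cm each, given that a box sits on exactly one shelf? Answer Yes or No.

A valid assignment using 5 shelves:
  shelf 1: 145 = 145
  shelf 2: 135 = 135
  shelf 3: 130 = 130
  shelf 4: 80 + 60 = 140
  shelf 5: 25 = 25
Every load is within 150 cm, so 5 shelves suffice.

Yes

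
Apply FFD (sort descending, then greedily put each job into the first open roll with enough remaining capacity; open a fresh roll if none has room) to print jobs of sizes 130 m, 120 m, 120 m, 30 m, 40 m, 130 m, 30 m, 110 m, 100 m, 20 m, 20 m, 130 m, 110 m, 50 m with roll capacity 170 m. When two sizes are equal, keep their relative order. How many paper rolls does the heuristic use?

8

Sorted descending: 130, 130, 130, 120, 120, 110, 110, 100, 50, 40, 30, 30, 20, 20.
  130 → roll 1 (new)  [load 130/170]
  130 → roll 2 (new)  [load 130/170]
  130 → roll 3 (new)  [load 130/170]
  120 → roll 4 (new)  [load 120/170]
  120 → roll 5 (new)  [load 120/170]
  110 → roll 6 (new)  [load 110/170]
  110 → roll 7 (new)  [load 110/170]
  100 → roll 8 (new)  [load 100/170]
  50 → roll 4  [load 170/170]
  40 → roll 1  [load 170/170]
  30 → roll 2  [load 160/170]
  30 → roll 3  [load 160/170]
  20 → roll 5  [load 140/170]
  20 → roll 5  [load 160/170]
8 paper rolls opened.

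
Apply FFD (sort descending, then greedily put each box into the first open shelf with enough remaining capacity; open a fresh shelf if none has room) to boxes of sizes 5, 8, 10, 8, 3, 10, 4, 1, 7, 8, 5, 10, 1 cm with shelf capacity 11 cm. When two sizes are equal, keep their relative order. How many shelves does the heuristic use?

Sorted descending: 10, 10, 10, 8, 8, 8, 7, 5, 5, 4, 3, 1, 1.
  10 → shelf 1 (new)  [load 10/11]
  10 → shelf 2 (new)  [load 10/11]
  10 → shelf 3 (new)  [load 10/11]
  8 → shelf 4 (new)  [load 8/11]
  8 → shelf 5 (new)  [load 8/11]
  8 → shelf 6 (new)  [load 8/11]
  7 → shelf 7 (new)  [load 7/11]
  5 → shelf 8 (new)  [load 5/11]
  5 → shelf 8  [load 10/11]
  4 → shelf 7  [load 11/11]
  3 → shelf 4  [load 11/11]
  1 → shelf 1  [load 11/11]
  1 → shelf 2  [load 11/11]
8 shelves opened.

8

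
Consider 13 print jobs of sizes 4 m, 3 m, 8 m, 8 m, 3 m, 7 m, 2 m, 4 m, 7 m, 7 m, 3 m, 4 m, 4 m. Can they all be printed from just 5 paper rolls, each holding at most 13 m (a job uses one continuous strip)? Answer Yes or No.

No

Total = 64 m; ⌈64/13⌉ = 5.
The bound of 5 does not rule out 5, but exhaustive search shows no assignment into 5 paper rolls of capacity 13 m exists — the minimum is 6.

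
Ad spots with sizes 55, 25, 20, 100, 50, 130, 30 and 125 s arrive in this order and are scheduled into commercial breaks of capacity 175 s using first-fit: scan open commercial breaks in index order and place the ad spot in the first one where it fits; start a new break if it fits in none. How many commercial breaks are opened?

4

  55 → break 1 (new)  [load 55/175]
  25 → break 1  [load 80/175]
  20 → break 1  [load 100/175]
  100 → break 2 (new)  [load 100/175]
  50 → break 1  [load 150/175]
  130 → break 3 (new)  [load 130/175]
  30 → break 2  [load 130/175]
  125 → break 4 (new)  [load 125/175]
4 commercial breaks opened.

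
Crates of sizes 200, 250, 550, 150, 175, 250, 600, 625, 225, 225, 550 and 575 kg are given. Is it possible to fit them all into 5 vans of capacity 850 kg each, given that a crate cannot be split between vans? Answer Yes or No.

Total = 4375 kg; ⌈4375/850⌉ = 6.
At least 6 vans are required, but only 5 are allowed.

No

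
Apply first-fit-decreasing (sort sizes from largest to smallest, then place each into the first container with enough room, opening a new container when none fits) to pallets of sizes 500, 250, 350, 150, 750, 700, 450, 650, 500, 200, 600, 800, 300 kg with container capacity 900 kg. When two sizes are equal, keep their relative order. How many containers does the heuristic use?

8

Sorted descending: 800, 750, 700, 650, 600, 500, 500, 450, 350, 300, 250, 200, 150.
  800 → container 1 (new)  [load 800/900]
  750 → container 2 (new)  [load 750/900]
  700 → container 3 (new)  [load 700/900]
  650 → container 4 (new)  [load 650/900]
  600 → container 5 (new)  [load 600/900]
  500 → container 6 (new)  [load 500/900]
  500 → container 7 (new)  [load 500/900]
  450 → container 8 (new)  [load 450/900]
  350 → container 6  [load 850/900]
  300 → container 5  [load 900/900]
  250 → container 4  [load 900/900]
  200 → container 3  [load 900/900]
  150 → container 2  [load 900/900]
8 containers opened.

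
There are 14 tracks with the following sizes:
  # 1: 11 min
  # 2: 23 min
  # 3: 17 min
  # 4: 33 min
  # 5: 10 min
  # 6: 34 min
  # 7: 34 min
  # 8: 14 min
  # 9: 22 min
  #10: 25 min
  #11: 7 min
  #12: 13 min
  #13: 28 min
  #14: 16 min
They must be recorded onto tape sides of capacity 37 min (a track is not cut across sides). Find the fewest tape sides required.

Total = 34 + 34 + 33 + 28 + 25 + 23 + 22 + 17 + 16 + 14 + 13 + 11 + 10 + 7 = 287 min.
Lower bound: ⌈287/37⌉ = 8 tape sides.
A packing using 9 tape sides:
  side 1: 34 = 34
  side 2: 34 = 34
  side 3: 33 = 33
  side 4: 28 + 7 = 35
  side 5: 25 + 11 = 36
  side 6: 23 + 14 = 37
  side 7: 22 + 13 = 35
  side 8: 17 + 16 = 33
  side 9: 10 = 10
No arrangement into 8 tape sides stays within capacity, so 9 is optimal.

9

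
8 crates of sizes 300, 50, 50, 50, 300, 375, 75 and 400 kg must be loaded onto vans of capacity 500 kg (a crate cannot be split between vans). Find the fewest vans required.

4

Total = 400 + 375 + 300 + 300 + 75 + 50 + 50 + 50 = 1600 kg.
Lower bound: ⌈1600/500⌉ = 4 vans.
A packing using 4 vans:
  van 1: 400 + 75 = 475
  van 2: 375 + 50 + 50 = 475
  van 3: 300 + 50 = 350
  van 4: 300 = 300
This matches the lower bound, so 4 is optimal.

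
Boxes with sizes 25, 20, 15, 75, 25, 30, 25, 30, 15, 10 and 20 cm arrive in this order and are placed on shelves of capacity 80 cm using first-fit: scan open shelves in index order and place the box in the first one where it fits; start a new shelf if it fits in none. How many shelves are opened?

  25 → shelf 1 (new)  [load 25/80]
  20 → shelf 1  [load 45/80]
  15 → shelf 1  [load 60/80]
  75 → shelf 2 (new)  [load 75/80]
  25 → shelf 3 (new)  [load 25/80]
  30 → shelf 3  [load 55/80]
  25 → shelf 3  [load 80/80]
  30 → shelf 4 (new)  [load 30/80]
  15 → shelf 1  [load 75/80]
  10 → shelf 4  [load 40/80]
  20 → shelf 4  [load 60/80]
4 shelves opened.

4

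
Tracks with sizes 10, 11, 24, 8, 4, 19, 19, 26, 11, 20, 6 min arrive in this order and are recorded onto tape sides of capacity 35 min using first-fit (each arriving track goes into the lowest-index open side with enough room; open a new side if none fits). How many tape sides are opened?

6

  10 → side 1 (new)  [load 10/35]
  11 → side 1  [load 21/35]
  24 → side 2 (new)  [load 24/35]
  8 → side 1  [load 29/35]
  4 → side 1  [load 33/35]
  19 → side 3 (new)  [load 19/35]
  19 → side 4 (new)  [load 19/35]
  26 → side 5 (new)  [load 26/35]
  11 → side 2  [load 35/35]
  20 → side 6 (new)  [load 20/35]
  6 → side 3  [load 25/35]
6 tape sides opened.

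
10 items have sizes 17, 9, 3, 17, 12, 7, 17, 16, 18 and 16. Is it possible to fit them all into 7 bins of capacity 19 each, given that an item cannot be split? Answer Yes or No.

No

Total = 132; ⌈132/19⌉ = 7.
The bound of 7 does not rule out 7, but exhaustive search shows no assignment into 7 bins of capacity 19 exists — the minimum is 8.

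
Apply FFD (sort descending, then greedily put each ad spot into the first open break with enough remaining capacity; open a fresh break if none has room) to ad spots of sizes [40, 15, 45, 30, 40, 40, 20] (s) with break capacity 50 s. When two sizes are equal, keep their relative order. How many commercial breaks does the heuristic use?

6

Sorted descending: 45, 40, 40, 40, 30, 20, 15.
  45 → break 1 (new)  [load 45/50]
  40 → break 2 (new)  [load 40/50]
  40 → break 3 (new)  [load 40/50]
  40 → break 4 (new)  [load 40/50]
  30 → break 5 (new)  [load 30/50]
  20 → break 5  [load 50/50]
  15 → break 6 (new)  [load 15/50]
6 commercial breaks opened.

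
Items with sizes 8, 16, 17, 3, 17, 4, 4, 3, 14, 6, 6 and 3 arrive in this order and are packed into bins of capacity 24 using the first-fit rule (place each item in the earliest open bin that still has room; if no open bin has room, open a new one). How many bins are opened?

  8 → bin 1 (new)  [load 8/24]
  16 → bin 1  [load 24/24]
  17 → bin 2 (new)  [load 17/24]
  3 → bin 2  [load 20/24]
  17 → bin 3 (new)  [load 17/24]
  4 → bin 2  [load 24/24]
  4 → bin 3  [load 21/24]
  3 → bin 3  [load 24/24]
  14 → bin 4 (new)  [load 14/24]
  6 → bin 4  [load 20/24]
  6 → bin 5 (new)  [load 6/24]
  3 → bin 4  [load 23/24]
5 bins opened.

5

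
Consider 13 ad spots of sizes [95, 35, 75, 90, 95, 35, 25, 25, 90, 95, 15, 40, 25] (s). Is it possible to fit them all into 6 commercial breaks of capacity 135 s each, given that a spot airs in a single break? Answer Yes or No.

Yes

A valid assignment using 6 commercial breaks:
  break 1: 95 + 40 = 135
  break 2: 95 + 35 = 130
  break 3: 95 + 35 = 130
  break 4: 90 + 25 + 15 = 130
  break 5: 90 + 25 = 115
  break 6: 75 + 25 = 100
Every load is within 135 s, so 6 commercial breaks suffice.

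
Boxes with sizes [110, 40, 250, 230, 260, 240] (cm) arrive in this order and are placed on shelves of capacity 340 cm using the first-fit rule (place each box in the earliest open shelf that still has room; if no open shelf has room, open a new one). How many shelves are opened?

  110 → shelf 1 (new)  [load 110/340]
  40 → shelf 1  [load 150/340]
  250 → shelf 2 (new)  [load 250/340]
  230 → shelf 3 (new)  [load 230/340]
  260 → shelf 4 (new)  [load 260/340]
  240 → shelf 5 (new)  [load 240/340]
5 shelves opened.

5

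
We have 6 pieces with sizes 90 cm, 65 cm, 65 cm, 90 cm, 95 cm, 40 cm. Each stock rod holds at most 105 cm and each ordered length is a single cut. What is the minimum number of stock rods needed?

5

Total = 95 + 90 + 90 + 65 + 65 + 40 = 445 cm.
Lower bound: ⌈445/105⌉ = 5 stock rods.
A packing using 5 stock rods:
  stock rod 1: 95 = 95
  stock rod 2: 90 = 90
  stock rod 3: 90 = 90
  stock rod 4: 65 + 40 = 105
  stock rod 5: 65 = 65
This matches the lower bound, so 5 is optimal.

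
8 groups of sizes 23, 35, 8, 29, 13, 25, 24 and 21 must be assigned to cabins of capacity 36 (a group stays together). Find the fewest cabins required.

Total = 35 + 29 + 25 + 24 + 23 + 21 + 13 + 8 = 178.
Lower bound: ⌈178/36⌉ = 5 cabins.
Also, 6 groups each exceed 18, and no two of those can share a cabin, so at least 6 cabins are needed.
A packing using 6 cabins:
  cabin 1: 35 = 35
  cabin 2: 29 = 29
  cabin 3: 25 + 8 = 33
  cabin 4: 24 = 24
  cabin 5: 23 + 13 = 36
  cabin 6: 21 = 21
This matches the lower bound, so 6 is optimal.

6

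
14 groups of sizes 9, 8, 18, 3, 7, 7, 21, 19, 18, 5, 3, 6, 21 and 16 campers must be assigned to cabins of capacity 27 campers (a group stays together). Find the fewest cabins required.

Total = 21 + 21 + 19 + 18 + 18 + 16 + 9 + 8 + 7 + 7 + 6 + 5 + 3 + 3 = 161 campers.
Lower bound: ⌈161/27⌉ = 6 cabins.
A packing using 7 cabins:
  cabin 1: 21 + 6 = 27
  cabin 2: 21 + 5 = 26
  cabin 3: 19 + 8 = 27
  cabin 4: 18 + 9 = 27
  cabin 5: 18 + 7 = 25
  cabin 6: 16 + 7 + 3 = 26
  cabin 7: 3 = 3
No arrangement into 6 cabins stays within capacity, so 7 is optimal.

7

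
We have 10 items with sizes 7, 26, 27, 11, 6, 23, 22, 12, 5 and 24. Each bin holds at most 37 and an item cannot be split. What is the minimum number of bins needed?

Total = 27 + 26 + 24 + 23 + 22 + 12 + 11 + 7 + 6 + 5 = 163.
Lower bound: ⌈163/37⌉ = 5 bins.
A packing using 5 bins:
  bin 1: 27 + 7 = 34
  bin 2: 26 + 11 = 37
  bin 3: 24 + 12 = 36
  bin 4: 23 + 6 + 5 = 34
  bin 5: 22 = 22
This matches the lower bound, so 5 is optimal.

5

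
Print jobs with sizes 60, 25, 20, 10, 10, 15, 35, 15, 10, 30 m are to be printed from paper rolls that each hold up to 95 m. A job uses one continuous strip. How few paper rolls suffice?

Total = 60 + 35 + 30 + 25 + 20 + 15 + 15 + 10 + 10 + 10 = 230 m.
Lower bound: ⌈230/95⌉ = 3 paper rolls.
A packing using 3 paper rolls:
  roll 1: 60 + 35 = 95
  roll 2: 30 + 25 + 20 + 15 = 90
  roll 3: 15 + 10 + 10 + 10 = 45
This matches the lower bound, so 3 is optimal.

3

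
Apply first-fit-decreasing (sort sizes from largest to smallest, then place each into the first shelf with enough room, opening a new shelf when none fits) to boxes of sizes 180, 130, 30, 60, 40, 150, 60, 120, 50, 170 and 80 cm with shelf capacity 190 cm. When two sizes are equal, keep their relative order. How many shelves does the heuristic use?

Sorted descending: 180, 170, 150, 130, 120, 80, 60, 60, 50, 40, 30.
  180 → shelf 1 (new)  [load 180/190]
  170 → shelf 2 (new)  [load 170/190]
  150 → shelf 3 (new)  [load 150/190]
  130 → shelf 4 (new)  [load 130/190]
  120 → shelf 5 (new)  [load 120/190]
  80 → shelf 6 (new)  [load 80/190]
  60 → shelf 4  [load 190/190]
  60 → shelf 5  [load 180/190]
  50 → shelf 6  [load 130/190]
  40 → shelf 3  [load 190/190]
  30 → shelf 6  [load 160/190]
6 shelves opened.

6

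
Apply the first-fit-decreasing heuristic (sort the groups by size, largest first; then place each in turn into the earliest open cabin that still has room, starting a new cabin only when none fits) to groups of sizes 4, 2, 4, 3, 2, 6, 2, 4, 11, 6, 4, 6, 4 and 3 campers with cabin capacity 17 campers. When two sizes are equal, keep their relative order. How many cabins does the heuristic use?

Sorted descending: 11, 6, 6, 6, 4, 4, 4, 4, 4, 3, 3, 2, 2, 2.
  11 → cabin 1 (new)  [load 11/17]
  6 → cabin 1  [load 17/17]
  6 → cabin 2 (new)  [load 6/17]
  6 → cabin 2  [load 12/17]
  4 → cabin 2  [load 16/17]
  4 → cabin 3 (new)  [load 4/17]
  4 → cabin 3  [load 8/17]
  4 → cabin 3  [load 12/17]
  4 → cabin 3  [load 16/17]
  3 → cabin 4 (new)  [load 3/17]
  3 → cabin 4  [load 6/17]
  2 → cabin 4  [load 8/17]
  2 → cabin 4  [load 10/17]
  2 → cabin 4  [load 12/17]
4 cabins opened.

4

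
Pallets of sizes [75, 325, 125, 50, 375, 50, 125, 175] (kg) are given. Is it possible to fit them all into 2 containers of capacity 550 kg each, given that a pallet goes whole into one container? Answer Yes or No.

Total = 1300 kg; ⌈1300/550⌉ = 3.
At least 3 containers are required, but only 2 are allowed.

No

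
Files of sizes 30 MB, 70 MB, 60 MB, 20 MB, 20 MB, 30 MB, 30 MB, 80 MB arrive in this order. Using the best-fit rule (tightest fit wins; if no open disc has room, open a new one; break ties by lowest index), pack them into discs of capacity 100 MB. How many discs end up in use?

4

  30 → disc 1 (new)  [load 30/100]
  70 → disc 1  [load 100/100]
  60 → disc 2 (new)  [load 60/100]
  20 → disc 2  [load 80/100]
  20 → disc 2  [load 100/100]
  30 → disc 3 (new)  [load 30/100]
  30 → disc 3  [load 60/100]
  80 → disc 4 (new)  [load 80/100]
4 discs opened.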